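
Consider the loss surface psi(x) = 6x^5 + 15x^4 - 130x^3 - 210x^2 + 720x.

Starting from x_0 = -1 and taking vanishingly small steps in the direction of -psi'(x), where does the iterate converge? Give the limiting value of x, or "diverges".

-2

psi'(x) = 30(x - 3)(x - 1)(x + 2)(x + 4), so psi'(-1) = 720.
Gradient descent moves in the -psi' direction, i.e. x is decreasing.
The nearest critical point in that direction is x = -2, where psi'' = 900 > 0 (a local minimum). The iterate converges there.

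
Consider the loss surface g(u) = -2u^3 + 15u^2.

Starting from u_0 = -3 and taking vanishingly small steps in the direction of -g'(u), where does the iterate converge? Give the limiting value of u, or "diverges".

0

g'(u) = -6u(u - 5), so g'(-3) = -144.
Gradient descent moves in the -g' direction, i.e. u is increasing.
The nearest critical point in that direction is u = 0, where g'' = 30 > 0 (a local minimum). The iterate converges there.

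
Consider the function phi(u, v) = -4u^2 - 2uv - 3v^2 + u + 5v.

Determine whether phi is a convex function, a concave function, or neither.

concave

phi is quadratic, so its Hessian is the constant matrix H = [[-8, -2], [-2, -6]].
det(H) = 44, tr(H) = -14.
det(H) > 0 and tr(H) < 0, so H is negative definite everywhere: concave.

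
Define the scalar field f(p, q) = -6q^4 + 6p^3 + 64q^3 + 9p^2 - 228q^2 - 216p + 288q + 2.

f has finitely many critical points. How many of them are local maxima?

f separates as a function of p plus a function of q, so ∇f=0 decouples.
∂f/∂p = 18(p - 3)(p + 4) = 0 at p ∈ {-4, 3}; ∂f/∂q = -24(q - 4)(q - 3)(q - 1) = 0 at q ∈ {1, 3, 4}.
The Hessian is diagonal: diag(f_pp, f_qq). Second derivatives: f_pp(-4)=-126, f_pp(3)=126; f_qq(1)=-144, f_qq(3)=48, f_qq(4)=-72.
Local maxima occur where both diagonal entries negative: (-4, 1), (-4, 4). Count: 2.

2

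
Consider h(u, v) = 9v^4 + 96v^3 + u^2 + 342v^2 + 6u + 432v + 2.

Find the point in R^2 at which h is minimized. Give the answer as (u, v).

h(u,v) separates as P(u) + Q(v) + 2, so its minimum is min P + min Q + 2.
P'(u) = 2u + 6 vanishes at u ∈ {-3}; Q'(v) = 36(v + 1)(v + 3)(v + 4) vanishes at v ∈ {-4, -3, -1}.
Local minima of P (where P''>0): P(-3)=-9. Local minima of Q: Q(-4)=-96, Q(-1)=-177.
So the global minimum of h is P(-3) + Q(-1) + 2 = -9 − 177 + 2 = -184, attained at (-3, -1).

(-3, -1)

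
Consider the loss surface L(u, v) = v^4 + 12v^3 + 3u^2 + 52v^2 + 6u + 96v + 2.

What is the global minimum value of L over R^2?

-65

L(u,v) separates as P(u) + Q(v) + 2, so its minimum is min P + min Q + 2.
P'(u) = 6u + 6 vanishes at u ∈ {-1}; Q'(v) = 4(v + 2)(v + 3)(v + 4) vanishes at v ∈ {-4, -3, -2}.
Local minima of P (where P''>0): P(-1)=-3. Local minima of Q: Q(-4)=-64, Q(-2)=-64.
So the global minimum of L is P(-1) + Q(-4) + 2 = -3 − 64 + 2 = -65, attained at (-1, -4).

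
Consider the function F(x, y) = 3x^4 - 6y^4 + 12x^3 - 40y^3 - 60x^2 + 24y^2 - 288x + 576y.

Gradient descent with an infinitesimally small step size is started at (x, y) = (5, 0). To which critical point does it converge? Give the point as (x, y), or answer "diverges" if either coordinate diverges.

F is separable, so gradient descent decouples: x follows -∂F/∂x, y follows -∂F/∂y.
∂F/∂x = 12(x - 3)(x + 2)(x + 4); at x=5 this is 1512, so x decreases.
∂F/∂y = -24(y - 2)(y + 3)(y + 4); at y=0 this is 576, so y decreases.
x converges to its nearest critical value 3 (a local min of the x-part); y converges to -3. The iterate converges to (3, -3).

(3, -3)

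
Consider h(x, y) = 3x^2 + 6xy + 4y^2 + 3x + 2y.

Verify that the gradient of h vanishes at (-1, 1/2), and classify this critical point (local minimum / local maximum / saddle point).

∇h = (6x + 6y + 3, 6x + 8y + 2); substituting (-1, 1/2) gives ∇h = (0, 0), so (-1, 1/2) is indeed a critical point.
The Hessian of h is constant: H = [[6, 6], [6, 8]].
det(H) = 6·8 − 6² = 12.
det(H) > 0 and tr(H) = 14 > 0, so H is positive definite and the point is a local minimum.

local minimum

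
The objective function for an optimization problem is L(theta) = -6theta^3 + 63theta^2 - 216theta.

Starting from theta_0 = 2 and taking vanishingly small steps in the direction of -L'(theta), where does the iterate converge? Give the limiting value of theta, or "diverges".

L'(theta) = -18(theta - 4)(theta - 3), so L'(2) = -36.
Gradient descent moves in the -L' direction, i.e. theta is increasing.
The nearest critical point in that direction is theta = 3, where L'' = 18 > 0 (a local minimum). The iterate converges there.

3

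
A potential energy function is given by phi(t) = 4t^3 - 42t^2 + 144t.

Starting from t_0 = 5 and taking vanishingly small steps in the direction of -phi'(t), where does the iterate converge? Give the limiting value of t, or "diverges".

4

phi'(t) = 12(t - 4)(t - 3), so phi'(5) = 24.
Gradient descent moves in the -phi' direction, i.e. t is decreasing.
The nearest critical point in that direction is t = 4, where phi'' = 12 > 0 (a local minimum). The iterate converges there.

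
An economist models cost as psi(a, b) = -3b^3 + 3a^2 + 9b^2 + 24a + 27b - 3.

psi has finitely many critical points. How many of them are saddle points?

psi separates as a function of a plus a function of b, so ∇psi=0 decouples.
∂psi/∂a = 6(a + 4) = 0 at a ∈ {-4}; ∂psi/∂b = -9(b - 3)(b + 1) = 0 at b ∈ {-1, 3}.
The Hessian is diagonal: diag(psi_aa, psi_bb). Second derivatives: psi_aa(-4)=6; psi_bb(-1)=36, psi_bb(3)=-36.
Saddle points occur where the two diagonal entries have opposite signs: (-4, 3). Count: 1.

1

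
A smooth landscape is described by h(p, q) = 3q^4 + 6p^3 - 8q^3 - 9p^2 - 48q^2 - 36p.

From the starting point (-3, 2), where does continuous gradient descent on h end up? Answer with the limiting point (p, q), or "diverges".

h is separable, so gradient descent decouples: p follows -∂h/∂p, q follows -∂h/∂q.
∂h/∂p = 18(p - 2)(p + 1); at p=-3 this is 180, so p decreases.
∂h/∂q = 12q(q - 4)(q + 2); at q=2 this is -192, so q increases.
The p-coordinate has no critical point in that direction and runs off to infinity.

diverges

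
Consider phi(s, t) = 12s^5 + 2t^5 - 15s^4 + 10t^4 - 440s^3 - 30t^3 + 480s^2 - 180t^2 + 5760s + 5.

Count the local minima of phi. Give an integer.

phi separates as a function of s plus a function of t, so ∇phi=0 decouples.
∂phi/∂s = 60(s - 4)(s - 3)(s + 2)(s + 4) = 0 at s ∈ {-4, -2, 3, 4}; ∂phi/∂t = 10t(t - 3)(t + 3)(t + 4) = 0 at t ∈ {-4, -3, 0, 3}.
The Hessian is diagonal: diag(phi_ss, phi_tt). Second derivatives: phi_ss(-4)=-6720, phi_ss(-2)=3600, phi_ss(3)=-2100, phi_ss(4)=2880; phi_tt(-4)=-280, phi_tt(-3)=180, phi_tt(0)=-360, phi_tt(3)=1260.
Local minima occur where both diagonal entries positive: (-2, -3), (-2, 3), (4, -3), (4, 3). Count: 4.

4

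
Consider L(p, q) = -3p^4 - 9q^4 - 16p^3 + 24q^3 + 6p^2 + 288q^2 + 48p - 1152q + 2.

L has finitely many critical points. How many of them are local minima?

L separates as a function of p plus a function of q, so ∇L=0 decouples.
∂L/∂p = -12(p - 1)(p + 1)(p + 4) = 0 at p ∈ {-4, -1, 1}; ∂L/∂q = -36(q - 4)(q - 2)(q + 4) = 0 at q ∈ {-4, 2, 4}.
The Hessian is diagonal: diag(L_pp, L_qq). Second derivatives: L_pp(-4)=-180, L_pp(-1)=72, L_pp(1)=-120; L_qq(-4)=-1728, L_qq(2)=432, L_qq(4)=-576.
Local minima occur where both diagonal entries positive: (-1, 2). Count: 1.

1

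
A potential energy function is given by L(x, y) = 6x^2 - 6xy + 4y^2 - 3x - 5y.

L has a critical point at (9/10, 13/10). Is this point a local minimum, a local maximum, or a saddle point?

The Hessian of L is constant: H = [[12, -6], [-6, 8]].
det(H) = 12·8 − (-6)² = 60.
det(H) > 0 and tr(H) = 20 > 0, so H is positive definite and the point is a local minimum.

local minimum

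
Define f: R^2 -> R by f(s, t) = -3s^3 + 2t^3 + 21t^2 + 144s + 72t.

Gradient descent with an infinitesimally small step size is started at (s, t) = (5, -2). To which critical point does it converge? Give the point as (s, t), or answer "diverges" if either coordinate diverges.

diverges

f is separable, so gradient descent decouples: s follows -∂f/∂s, t follows -∂f/∂t.
∂f/∂s = -9(s - 4)(s + 4); at s=5 this is -81, so s increases.
∂f/∂t = 6(t + 3)(t + 4); at t=-2 this is 12, so t decreases.
The s-coordinate has no critical point in that direction and runs off to infinity.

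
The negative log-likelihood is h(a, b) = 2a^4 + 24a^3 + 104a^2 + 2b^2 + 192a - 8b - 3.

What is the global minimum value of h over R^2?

h(a,b) separates as P(a) + Q(b) − 3, so its minimum is min P + min Q − 3.
P'(a) = 8(a + 2)(a + 3)(a + 4) vanishes at a ∈ {-4, -3, -2}; Q'(b) = 4b - 8 vanishes at b ∈ {2}.
Local minima of P (where P''>0): P(-4)=-128, P(-2)=-128. Local minima of Q: Q(2)=-8.
So the global minimum of h is P(-4) + Q(2) − 3 = -128 − 8 − 3 = -139, attained at (-4, 2).

-139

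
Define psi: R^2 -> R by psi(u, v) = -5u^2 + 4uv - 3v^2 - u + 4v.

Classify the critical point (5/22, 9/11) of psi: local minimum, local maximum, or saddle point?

local maximum

The Hessian of psi is constant: H = [[-10, 4], [4, -6]].
det(H) = (-10)·(-6) − 4² = 44.
det(H) > 0 and tr(H) = -16 < 0, so H is negative definite and the point is a local maximum.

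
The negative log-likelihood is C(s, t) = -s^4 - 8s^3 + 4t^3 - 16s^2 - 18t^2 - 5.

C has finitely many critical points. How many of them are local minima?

1

C separates as a function of s plus a function of t, so ∇C=0 decouples.
∂C/∂s = -4s(s + 2)(s + 4) = 0 at s ∈ {-4, -2, 0}; ∂C/∂t = 12t(t - 3) = 0 at t ∈ {0, 3}.
The Hessian is diagonal: diag(C_ss, C_tt). Second derivatives: C_ss(-4)=-32, C_ss(-2)=16, C_ss(0)=-32; C_tt(0)=-36, C_tt(3)=36.
Local minima occur where both diagonal entries positive: (-2, 3). Count: 1.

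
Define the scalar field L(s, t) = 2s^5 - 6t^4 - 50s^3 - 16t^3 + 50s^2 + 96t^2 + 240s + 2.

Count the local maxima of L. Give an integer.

4

L separates as a function of s plus a function of t, so ∇L=0 decouples.
∂L/∂s = 10(s - 3)(s - 2)(s + 1)(s + 4) = 0 at s ∈ {-4, -1, 2, 3}; ∂L/∂t = -24t(t - 2)(t + 4) = 0 at t ∈ {-4, 0, 2}.
The Hessian is diagonal: diag(L_ss, L_tt). Second derivatives: L_ss(-4)=-1260, L_ss(-1)=360, L_ss(2)=-180, L_ss(3)=280; L_tt(-4)=-576, L_tt(0)=192, L_tt(2)=-288.
Local maxima occur where both diagonal entries negative: (-4, -4), (-4, 2), (2, -4), (2, 2). Count: 4.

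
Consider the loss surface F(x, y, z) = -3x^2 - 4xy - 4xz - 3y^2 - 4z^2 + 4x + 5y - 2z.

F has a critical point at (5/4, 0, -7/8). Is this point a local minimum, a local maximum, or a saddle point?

local maximum

The Hessian is constant: H = [[-6, -4, -4], [-4, -6, 0], [-4, 0, -8]].
Leading principal minors: Δ₁ = -6, Δ₂ = 20, Δ₃ = -64.
The minors alternate sign starting negative (−, +, −), so H is negative definite: a local maximum.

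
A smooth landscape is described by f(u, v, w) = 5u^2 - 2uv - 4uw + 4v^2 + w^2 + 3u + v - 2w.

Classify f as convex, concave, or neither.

f is quadratic, so its Hessian is the constant matrix H = [[10, -2, -4], [-2, 8, 0], [-4, 0, 2]].
Leading principal minors: 10, 76, 24.
All positive ⇒ H ≻ 0 ⇒ convex.

convex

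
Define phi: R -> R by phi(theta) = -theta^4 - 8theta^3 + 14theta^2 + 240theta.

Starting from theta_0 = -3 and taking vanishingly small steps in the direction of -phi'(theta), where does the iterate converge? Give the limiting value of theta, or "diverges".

-4

phi'(theta) = -4(theta - 3)(theta + 4)(theta + 5), so phi'(-3) = 48.
Gradient descent moves in the -phi' direction, i.e. theta is decreasing.
The nearest critical point in that direction is theta = -4, where phi'' = 28 > 0 (a local minimum). The iterate converges there.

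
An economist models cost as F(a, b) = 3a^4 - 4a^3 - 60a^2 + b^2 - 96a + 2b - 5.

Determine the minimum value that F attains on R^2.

-838

F(a,b) separates as P(a) + Q(b) − 5, so its minimum is min P + min Q − 5.
P'(a) = 12(a - 4)(a + 1)(a + 2) vanishes at a ∈ {-2, -1, 4}; Q'(b) = 2b + 2 vanishes at b ∈ {-1}.
Local minima of P (where P''>0): P(-2)=32, P(4)=-832. Local minima of Q: Q(-1)=-1.
So the global minimum of F is P(4) + Q(-1) − 5 = -832 − 1 − 5 = -838, attained at (4, -1).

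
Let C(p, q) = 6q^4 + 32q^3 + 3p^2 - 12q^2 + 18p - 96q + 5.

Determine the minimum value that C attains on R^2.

-342

C(p,q) separates as A(p) + B(q) + 5, so its minimum is min A + min B + 5.
A'(p) = 6p + 18 vanishes at p ∈ {-3}; B'(q) = 24(q - 1)(q + 1)(q + 4) vanishes at q ∈ {-4, -1, 1}.
Local minima of A (where A''>0): A(-3)=-27. Local minima of B: B(-4)=-320, B(1)=-70.
So the global minimum of C is A(-3) + B(-4) + 5 = -27 − 320 + 5 = -342, attained at (-3, -4).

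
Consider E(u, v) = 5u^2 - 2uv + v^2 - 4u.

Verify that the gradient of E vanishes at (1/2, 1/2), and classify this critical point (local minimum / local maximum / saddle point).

∇E = (10u - 2v - 4, -2u + 2v); substituting (1/2, 1/2) gives ∇E = (0, 0), so (1/2, 1/2) is indeed a critical point.
The Hessian of E is constant: H = [[10, -2], [-2, 2]].
det(H) = 10·2 − (-2)² = 16.
det(H) > 0 and tr(H) = 12 > 0, so H is positive definite and the point is a local minimum.

local minimum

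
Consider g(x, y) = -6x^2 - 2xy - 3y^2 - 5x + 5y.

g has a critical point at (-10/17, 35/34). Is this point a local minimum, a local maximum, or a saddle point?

The Hessian of g is constant: H = [[-12, -2], [-2, -6]].
det(H) = (-12)·(-6) − (-2)² = 68.
det(H) > 0 and tr(H) = -18 < 0, so H is negative definite and the point is a local maximum.

local maximum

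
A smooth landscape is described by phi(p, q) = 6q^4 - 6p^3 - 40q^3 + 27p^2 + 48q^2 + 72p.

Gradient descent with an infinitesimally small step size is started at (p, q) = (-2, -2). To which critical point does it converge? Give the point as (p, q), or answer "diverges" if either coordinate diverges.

phi is separable, so gradient descent decouples: p follows -∂phi/∂p, q follows -∂phi/∂q.
∂phi/∂p = -18(p - 4)(p + 1); at p=-2 this is -108, so p increases.
∂phi/∂q = 24q(q - 4)(q - 1); at q=-2 this is -864, so q increases.
p converges to its nearest critical value -1 (a local min of the p-part); q converges to 0. The iterate converges to (-1, 0).

(-1, 0)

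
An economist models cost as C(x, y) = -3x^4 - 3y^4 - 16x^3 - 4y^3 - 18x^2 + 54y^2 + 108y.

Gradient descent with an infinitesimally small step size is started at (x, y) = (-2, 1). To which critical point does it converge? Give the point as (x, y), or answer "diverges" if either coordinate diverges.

C is separable, so gradient descent decouples: x follows -∂C/∂x, y follows -∂C/∂y.
∂C/∂x = -12x(x + 1)(x + 3); at x=-2 this is -24, so x increases.
∂C/∂y = -12(y - 3)(y + 1)(y + 3); at y=1 this is 192, so y decreases.
x converges to its nearest critical value -1 (a local min of the x-part); y converges to -1. The iterate converges to (-1, -1).

(-1, -1)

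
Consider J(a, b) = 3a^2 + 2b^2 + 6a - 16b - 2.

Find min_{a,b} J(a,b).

-37

J(a,b) separates as P(a) + Q(b) − 2, so its minimum is min P + min Q − 2.
P'(a) = 6a + 6 vanishes at a ∈ {-1}; Q'(b) = 4b - 16 vanishes at b ∈ {4}.
Local minima of P (where P''>0): P(-1)=-3. Local minima of Q: Q(4)=-32.
So the global minimum of J is P(-1) + Q(4) − 2 = -3 − 32 − 2 = -37, attained at (-1, 4).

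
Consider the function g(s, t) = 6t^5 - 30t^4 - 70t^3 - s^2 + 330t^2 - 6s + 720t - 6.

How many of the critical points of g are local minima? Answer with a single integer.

0

g separates as a function of s plus a function of t, so ∇g=0 decouples.
∂g/∂s = -2(s + 3) = 0 at s ∈ {-3}; ∂g/∂t = 30(t - 4)(t - 3)(t + 1)(t + 2) = 0 at t ∈ {-2, -1, 3, 4}.
The Hessian is diagonal: diag(g_ss, g_tt). Second derivatives: g_ss(-3)=-2; g_tt(-2)=-900, g_tt(-1)=600, g_tt(3)=-600, g_tt(4)=900.
Local minima occur where both diagonal entries positive: none. Count: 0.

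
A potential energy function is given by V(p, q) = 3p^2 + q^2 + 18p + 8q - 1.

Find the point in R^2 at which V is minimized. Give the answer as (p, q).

(-3, -4)

V(p,q) separates as A(p) + B(q) − 1, so its minimum is min A + min B − 1.
A'(p) = 6p + 18 vanishes at p ∈ {-3}; B'(q) = 2q + 8 vanishes at q ∈ {-4}.
Local minima of A (where A''>0): A(-3)=-27. Local minima of B: B(-4)=-16.
So the global minimum of V is A(-3) + B(-4) − 1 = -27 − 16 − 1 = -44, attained at (-3, -4).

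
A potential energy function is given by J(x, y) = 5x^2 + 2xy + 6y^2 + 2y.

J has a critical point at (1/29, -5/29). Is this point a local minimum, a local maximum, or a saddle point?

local minimum

The Hessian of J is constant: H = [[10, 2], [2, 12]].
det(H) = 10·12 − 2² = 116.
det(H) > 0 and tr(H) = 22 > 0, so H is positive definite and the point is a local minimum.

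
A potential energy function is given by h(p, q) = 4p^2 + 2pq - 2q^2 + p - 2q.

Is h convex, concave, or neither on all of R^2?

h is quadratic, so its Hessian is the constant matrix H = [[8, 2], [2, -4]].
det(H) = -36, tr(H) = 4.
det(H) < 0, so H is indefinite: neither convex nor concave.

neither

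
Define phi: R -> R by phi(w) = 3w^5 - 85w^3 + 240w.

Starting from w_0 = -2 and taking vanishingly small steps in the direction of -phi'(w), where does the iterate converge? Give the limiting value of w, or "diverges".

phi'(w) = 15(w - 4)(w - 1)(w + 1)(w + 4), so phi'(-2) = -540.
Gradient descent moves in the -phi' direction, i.e. w is increasing.
The nearest critical point in that direction is w = -1, where phi'' = 450 > 0 (a local minimum). The iterate converges there.

-1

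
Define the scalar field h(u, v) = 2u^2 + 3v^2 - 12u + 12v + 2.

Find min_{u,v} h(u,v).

h(u,v) separates as P(u) + Q(v) + 2, so its minimum is min P + min Q + 2.
P'(u) = 4u - 12 vanishes at u ∈ {3}; Q'(v) = 6v + 12 vanishes at v ∈ {-2}.
Local minima of P (where P''>0): P(3)=-18. Local minima of Q: Q(-2)=-12.
So the global minimum of h is P(3) + Q(-2) + 2 = -18 − 12 + 2 = -28, attained at (3, -2).

-28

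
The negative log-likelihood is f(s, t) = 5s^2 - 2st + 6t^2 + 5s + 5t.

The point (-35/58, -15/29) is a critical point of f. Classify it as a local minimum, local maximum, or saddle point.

The Hessian of f is constant: H = [[10, -2], [-2, 12]].
det(H) = 10·12 − (-2)² = 116.
det(H) > 0 and tr(H) = 22 > 0, so H is positive definite and the point is a local minimum.

local minimum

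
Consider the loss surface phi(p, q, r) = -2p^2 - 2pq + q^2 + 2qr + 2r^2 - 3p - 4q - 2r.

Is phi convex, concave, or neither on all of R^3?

neither

phi is quadratic, so its Hessian is the constant matrix H = [[-4, -2, 0], [-2, 2, 2], [0, 2, 4]].
Leading principal minors: -4, -12, -32.
Neither pattern holds ⇒ H is indefinite ⇒ neither convex nor concave.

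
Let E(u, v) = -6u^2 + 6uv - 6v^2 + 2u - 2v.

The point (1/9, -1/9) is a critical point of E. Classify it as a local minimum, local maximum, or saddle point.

The Hessian of E is constant: H = [[-12, 6], [6, -12]].
det(H) = (-12)·(-12) − 6² = 108.
det(H) > 0 and tr(H) = -24 < 0, so H is negative definite and the point is a local maximum.

local maximum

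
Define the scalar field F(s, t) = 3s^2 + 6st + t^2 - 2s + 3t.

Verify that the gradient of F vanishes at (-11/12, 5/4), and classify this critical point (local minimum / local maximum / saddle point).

saddle point

∇F = (6s + 6t - 2, 6s + 2t + 3); substituting (-11/12, 5/4) gives ∇F = (0, 0), so (-11/12, 5/4) is indeed a critical point.
The Hessian of F is constant: H = [[6, 6], [6, 2]].
det(H) = 6·2 − 6² = -24.
Since det(H) < 0, H is indefinite and the critical point is a saddle point.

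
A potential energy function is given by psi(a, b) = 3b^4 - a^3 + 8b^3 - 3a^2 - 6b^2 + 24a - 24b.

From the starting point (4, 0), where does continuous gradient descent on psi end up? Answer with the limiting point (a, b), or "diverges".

psi is separable, so gradient descent decouples: a follows -∂psi/∂a, b follows -∂psi/∂b.
∂psi/∂a = -3(a - 2)(a + 4); at a=4 this is -48, so a increases.
∂psi/∂b = 12(b - 1)(b + 1)(b + 2); at b=0 this is -24, so b increases.
The a-coordinate has no critical point in that direction and runs off to infinity.

diverges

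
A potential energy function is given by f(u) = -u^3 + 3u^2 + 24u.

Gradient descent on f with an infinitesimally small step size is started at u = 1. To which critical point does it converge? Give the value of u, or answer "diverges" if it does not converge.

-2

f'(u) = -3(u - 4)(u + 2), so f'(1) = 27.
Gradient descent moves in the -f' direction, i.e. u is decreasing.
The nearest critical point in that direction is u = -2, where f'' = 18 > 0 (a local minimum). The iterate converges there.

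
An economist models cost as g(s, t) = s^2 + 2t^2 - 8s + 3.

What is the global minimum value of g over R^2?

-13

g(s,t) separates as P(s) + Q(t) + 3, so its minimum is min P + min Q + 3.
P'(s) = 2s - 8 vanishes at s ∈ {4}; Q'(t) = 4t vanishes at t ∈ {0}.
Local minima of P (where P''>0): P(4)=-16. Local minima of Q: Q(0)=0.
So the global minimum of g is P(4) + Q(0) + 3 = -16 + 0 + 3 = -13, attained at (4, 0).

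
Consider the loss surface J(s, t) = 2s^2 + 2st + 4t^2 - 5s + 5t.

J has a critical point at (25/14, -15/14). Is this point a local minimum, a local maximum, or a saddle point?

local minimum

The Hessian of J is constant: H = [[4, 2], [2, 8]].
det(H) = 4·8 − 2² = 28.
det(H) > 0 and tr(H) = 12 > 0, so H is positive definite and the point is a local minimum.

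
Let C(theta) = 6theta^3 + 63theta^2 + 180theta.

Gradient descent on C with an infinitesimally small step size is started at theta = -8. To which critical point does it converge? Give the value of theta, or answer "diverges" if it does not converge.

C'(theta) = 18(theta + 2)(theta + 5), so C'(-8) = 324.
Gradient descent moves in the -C' direction, i.e. theta is decreasing.
There is no critical point below theta=-8, and C' keeps the same sign, so the iterate runs off to −∞.

diverges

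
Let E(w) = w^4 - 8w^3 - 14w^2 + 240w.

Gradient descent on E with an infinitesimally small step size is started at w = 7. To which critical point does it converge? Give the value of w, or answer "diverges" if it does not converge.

5

E'(w) = 4(w - 5)(w - 4)(w + 3), so E'(7) = 240.
Gradient descent moves in the -E' direction, i.e. w is decreasing.
The nearest critical point in that direction is w = 5, where E'' = 32 > 0 (a local minimum). The iterate converges there.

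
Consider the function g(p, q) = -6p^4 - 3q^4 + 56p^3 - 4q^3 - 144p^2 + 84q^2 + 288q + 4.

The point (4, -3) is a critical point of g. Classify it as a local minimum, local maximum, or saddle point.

The mixed partial ∂²g/∂p∂q is 0, so the Hessian at any point is diag(g_pp, g_qq) = diag(24(-3p^2 + 14p - 12), 12(-3q^2 - 2q + 14)).
At (4, -3): H = diag(-96, -84).
Both eigenvalues are negative, so H is negative definite: a local maximum.

local maximum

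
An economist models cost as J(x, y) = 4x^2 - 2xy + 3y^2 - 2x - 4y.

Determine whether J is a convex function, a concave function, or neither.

J is quadratic, so its Hessian is the constant matrix H = [[8, -2], [-2, 6]].
det(H) = 44, tr(H) = 14.
det(H) > 0 and tr(H) > 0, so H is positive definite everywhere: convex.

convex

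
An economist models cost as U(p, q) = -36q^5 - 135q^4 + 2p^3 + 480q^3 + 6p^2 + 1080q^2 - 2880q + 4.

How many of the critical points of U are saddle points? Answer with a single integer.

U separates as a function of p plus a function of q, so ∇U=0 decouples.
∂U/∂p = 6p(p + 2) = 0 at p ∈ {-2, 0}; ∂U/∂q = -180(q - 2)(q - 1)(q + 2)(q + 4) = 0 at q ∈ {-4, -2, 1, 2}.
The Hessian is diagonal: diag(U_pp, U_qq). Second derivatives: U_pp(-2)=-12, U_pp(0)=12; U_qq(-4)=10800, U_qq(-2)=-4320, U_qq(1)=2700, U_qq(2)=-4320.
Saddle points occur where the two diagonal entries have opposite signs: (-2, -4), (-2, 1), (0, -2), (0, 2). Count: 4.

4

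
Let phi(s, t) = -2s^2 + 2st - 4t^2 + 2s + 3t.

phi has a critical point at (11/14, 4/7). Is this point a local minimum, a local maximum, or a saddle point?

local maximum

The Hessian of phi is constant: H = [[-4, 2], [2, -8]].
det(H) = (-4)·(-8) − 2² = 28.
det(H) > 0 and tr(H) = -12 < 0, so H is negative definite and the point is a local maximum.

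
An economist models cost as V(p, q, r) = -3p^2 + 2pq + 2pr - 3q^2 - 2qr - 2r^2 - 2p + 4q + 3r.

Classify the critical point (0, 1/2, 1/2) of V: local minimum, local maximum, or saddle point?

local maximum

The Hessian is constant: H = [[-6, 2, 2], [2, -6, -2], [2, -2, -4]].
Leading principal minors: Δ₁ = -6, Δ₂ = 32, Δ₃ = -96.
The minors alternate sign starting negative (−, +, −), so H is negative definite: a local maximum.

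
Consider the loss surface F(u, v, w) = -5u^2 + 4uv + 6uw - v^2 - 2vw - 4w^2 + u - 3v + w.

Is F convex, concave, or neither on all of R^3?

concave

F is quadratic, so its Hessian is the constant matrix H = [[-10, 4, 6], [4, -2, -2], [6, -2, -8]].
Leading principal minors: -10, 4, -16.
Signs alternate −, +, − ⇒ H ≺ 0 ⇒ concave.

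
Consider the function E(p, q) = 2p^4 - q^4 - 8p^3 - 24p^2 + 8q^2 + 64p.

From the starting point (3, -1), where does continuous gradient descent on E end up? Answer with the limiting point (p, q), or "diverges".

E is separable, so gradient descent decouples: p follows -∂E/∂p, q follows -∂E/∂q.
∂E/∂p = 8(p - 4)(p - 1)(p + 2); at p=3 this is -80, so p increases.
∂E/∂q = -4q(q - 2)(q + 2); at q=-1 this is -12, so q increases.
p converges to its nearest critical value 4 (a local min of the p-part); q converges to 0. The iterate converges to (4, 0).

(4, 0)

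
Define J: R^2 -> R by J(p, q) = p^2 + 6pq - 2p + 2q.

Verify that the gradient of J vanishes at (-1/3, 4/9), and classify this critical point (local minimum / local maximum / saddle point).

saddle point

∇J = (2p + 6q - 2, 6p + 2); substituting (-1/3, 4/9) gives ∇J = (0, 0), so (-1/3, 4/9) is indeed a critical point.
The Hessian of J is constant: H = [[2, 6], [6, 0]].
det(H) = 2·0 − 6² = -36.
Since det(H) < 0, H is indefinite and the critical point is a saddle point.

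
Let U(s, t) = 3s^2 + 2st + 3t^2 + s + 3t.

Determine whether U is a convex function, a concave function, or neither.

convex

U is quadratic, so its Hessian is the constant matrix H = [[6, 2], [2, 6]].
det(H) = 32, tr(H) = 12.
det(H) > 0 and tr(H) > 0, so H is positive definite everywhere: convex.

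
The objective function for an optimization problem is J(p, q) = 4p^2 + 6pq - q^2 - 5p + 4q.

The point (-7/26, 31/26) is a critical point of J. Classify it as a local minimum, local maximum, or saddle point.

saddle point

The Hessian of J is constant: H = [[8, 6], [6, -2]].
det(H) = 8·(-2) − 6² = -52.
Since det(H) < 0, H is indefinite and the critical point is a saddle point.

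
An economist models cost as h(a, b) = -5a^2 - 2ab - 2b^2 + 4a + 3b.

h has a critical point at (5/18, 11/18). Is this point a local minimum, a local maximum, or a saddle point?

local maximum

The Hessian of h is constant: H = [[-10, -2], [-2, -4]].
det(H) = (-10)·(-4) − (-2)² = 36.
det(H) > 0 and tr(H) = -14 < 0, so H is negative definite and the point is a local maximum.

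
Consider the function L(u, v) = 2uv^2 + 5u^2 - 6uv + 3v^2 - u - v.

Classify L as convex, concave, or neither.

neither

The term 2uv^2 is cubic, so the Hessian is not constant.
∂²L/∂v² = 4u + 6, which takes both signs as u varies (negative for sufficiently negative u). A diagonal entry of the Hessian changing sign means the Hessian is neither positive- nor negative-semidefinite on all of R^2.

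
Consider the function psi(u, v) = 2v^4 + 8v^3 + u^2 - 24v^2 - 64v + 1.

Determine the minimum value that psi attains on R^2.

psi(u,v) separates as P(u) + Q(v) + 1, so its minimum is min P + min Q + 1.
P'(u) = 2u vanishes at u ∈ {0}; Q'(v) = 8(v - 2)(v + 1)(v + 4) vanishes at v ∈ {-4, -1, 2}.
Local minima of P (where P''>0): P(0)=0. Local minima of Q: Q(-4)=-128, Q(2)=-128.
So the global minimum of psi is P(0) + Q(-4) + 1 = 0 − 128 + 1 = -127, attained at (0, -4).

-127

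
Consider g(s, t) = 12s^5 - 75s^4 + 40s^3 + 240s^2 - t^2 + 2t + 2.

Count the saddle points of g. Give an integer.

g separates as a function of s plus a function of t, so ∇g=0 decouples.
∂g/∂s = 60s(s - 4)(s - 2)(s + 1) = 0 at s ∈ {-1, 0, 2, 4}; ∂g/∂t = -2(t - 1) = 0 at t ∈ {1}.
The Hessian is diagonal: diag(g_ss, g_tt). Second derivatives: g_ss(-1)=-900, g_ss(0)=480, g_ss(2)=-720, g_ss(4)=2400; g_tt(1)=-2.
Saddle points occur where the two diagonal entries have opposite signs: (0, 1), (4, 1). Count: 2.

2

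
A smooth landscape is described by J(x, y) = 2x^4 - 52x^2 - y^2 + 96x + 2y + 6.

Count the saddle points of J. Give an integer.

J separates as a function of x plus a function of y, so ∇J=0 decouples.
∂J/∂x = 8(x - 3)(x - 1)(x + 4) = 0 at x ∈ {-4, 1, 3}; ∂J/∂y = -2(y - 1) = 0 at y ∈ {1}.
The Hessian is diagonal: diag(J_xx, J_yy). Second derivatives: J_xx(-4)=280, J_xx(1)=-80, J_xx(3)=112; J_yy(1)=-2.
Saddle points occur where the two diagonal entries have opposite signs: (-4, 1), (3, 1). Count: 2.

2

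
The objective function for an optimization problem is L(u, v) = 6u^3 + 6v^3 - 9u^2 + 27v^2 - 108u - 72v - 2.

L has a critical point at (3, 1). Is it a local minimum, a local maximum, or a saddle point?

local minimum

The mixed partial ∂²L/∂u∂v is 0, so the Hessian at any point is diag(L_uu, L_vv) = diag(18(2u - 1), 18(2v + 3)).
At (3, 1): H = diag(90, 90).
Both eigenvalues are positive, so H is positive definite: a local minimum.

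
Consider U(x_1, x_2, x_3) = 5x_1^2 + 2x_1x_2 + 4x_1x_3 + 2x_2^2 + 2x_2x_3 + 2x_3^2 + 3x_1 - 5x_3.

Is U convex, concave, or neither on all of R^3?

convex

U is quadratic, so its Hessian is the constant matrix H = [[10, 2, 4], [2, 4, 2], [4, 2, 4]].
Leading principal minors: 10, 36, 72.
All positive ⇒ H ≻ 0 ⇒ convex.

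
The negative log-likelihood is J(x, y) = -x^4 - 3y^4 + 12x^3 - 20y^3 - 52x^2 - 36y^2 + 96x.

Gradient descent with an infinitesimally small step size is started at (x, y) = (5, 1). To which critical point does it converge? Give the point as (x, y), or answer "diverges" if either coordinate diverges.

J is separable, so gradient descent decouples: x follows -∂J/∂x, y follows -∂J/∂y.
∂J/∂x = -4(x - 4)(x - 3)(x - 2); at x=5 this is -24, so x increases.
∂J/∂y = -12y(y + 2)(y + 3); at y=1 this is -144, so y increases.
The x-coordinate has no critical point in that direction and runs off to infinity.

diverges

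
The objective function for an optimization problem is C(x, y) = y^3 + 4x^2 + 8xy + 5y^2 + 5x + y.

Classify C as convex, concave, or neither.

The term y^3 is cubic, so the Hessian is not constant.
∂²C/∂y² = 6y + 10, which takes both signs as y varies (negative for sufficiently negative y). A diagonal entry of the Hessian changing sign means the Hessian is neither positive- nor negative-semidefinite on all of R^2.

neither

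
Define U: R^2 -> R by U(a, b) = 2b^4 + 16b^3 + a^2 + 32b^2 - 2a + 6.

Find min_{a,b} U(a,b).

5

U(a,b) separates as P(a) + Q(b) + 6, so its minimum is min P + min Q + 6.
P'(a) = 2a - 2 vanishes at a ∈ {1}; Q'(b) = 8b(b + 2)(b + 4) vanishes at b ∈ {-4, -2, 0}.
Local minima of P (where P''>0): P(1)=-1. Local minima of Q: Q(-4)=0, Q(0)=0.
So the global minimum of U is P(1) + Q(-4) + 6 = -1 + 0 + 6 = 5, attained at (1, -4).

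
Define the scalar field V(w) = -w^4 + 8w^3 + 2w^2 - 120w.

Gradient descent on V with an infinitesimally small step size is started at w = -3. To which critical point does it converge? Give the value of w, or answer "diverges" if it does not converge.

diverges

V'(w) = -4(w - 5)(w - 3)(w + 2), so V'(-3) = 192.
Gradient descent moves in the -V' direction, i.e. w is decreasing.
There is no critical point below w=-3, and V' keeps the same sign, so the iterate runs off to −∞.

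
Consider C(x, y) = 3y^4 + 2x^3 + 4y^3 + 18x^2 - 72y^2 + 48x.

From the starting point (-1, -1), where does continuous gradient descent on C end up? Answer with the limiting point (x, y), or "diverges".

C is separable, so gradient descent decouples: x follows -∂C/∂x, y follows -∂C/∂y.
∂C/∂x = 6(x + 2)(x + 4); at x=-1 this is 18, so x decreases.
∂C/∂y = 12y(y - 3)(y + 4); at y=-1 this is 144, so y decreases.
x converges to its nearest critical value -2 (a local min of the x-part); y converges to -4. The iterate converges to (-2, -4).

(-2, -4)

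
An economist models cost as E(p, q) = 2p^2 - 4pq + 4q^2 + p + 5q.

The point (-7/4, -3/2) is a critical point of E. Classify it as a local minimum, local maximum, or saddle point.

The Hessian of E is constant: H = [[4, -4], [-4, 8]].
det(H) = 4·8 − (-4)² = 16.
det(H) > 0 and tr(H) = 12 > 0, so H is positive definite and the point is a local minimum.

local minimum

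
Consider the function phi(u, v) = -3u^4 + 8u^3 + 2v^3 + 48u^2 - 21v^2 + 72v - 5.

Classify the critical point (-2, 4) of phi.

The mixed partial ∂²phi/∂u∂v is 0, so the Hessian at any point is diag(phi_uu, phi_vv) = diag(12(-3u^2 + 4u + 8), 6(2v - 7)).
At (-2, 4): H = diag(-144, 6).
The eigenvalues have opposite signs, so H is indefinite: a saddle point.

saddle point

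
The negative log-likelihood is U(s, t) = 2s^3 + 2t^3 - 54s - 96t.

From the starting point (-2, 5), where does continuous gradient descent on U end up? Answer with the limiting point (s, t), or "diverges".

U is separable, so gradient descent decouples: s follows -∂U/∂s, t follows -∂U/∂t.
∂U/∂s = 6(s - 3)(s + 3); at s=-2 this is -30, so s increases.
∂U/∂t = 6(t - 4)(t + 4); at t=5 this is 54, so t decreases.
s converges to its nearest critical value 3 (a local min of the s-part); t converges to 4. The iterate converges to (3, 4).

(3, 4)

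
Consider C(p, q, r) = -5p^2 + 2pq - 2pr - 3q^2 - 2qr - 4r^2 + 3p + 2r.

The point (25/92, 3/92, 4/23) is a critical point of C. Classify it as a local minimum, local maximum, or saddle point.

local maximum

The Hessian is constant: H = [[-10, 2, -2], [2, -6, -2], [-2, -2, -8]].
Leading principal minors: Δ₁ = -10, Δ₂ = 56, Δ₃ = -368.
The minors alternate sign starting negative (−, +, −), so H is negative definite: a local maximum.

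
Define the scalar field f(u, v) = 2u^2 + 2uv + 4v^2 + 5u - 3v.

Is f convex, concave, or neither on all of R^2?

convex

f is quadratic, so its Hessian is the constant matrix H = [[4, 2], [2, 8]].
det(H) = 28, tr(H) = 12.
det(H) > 0 and tr(H) > 0, so H is positive definite everywhere: convex.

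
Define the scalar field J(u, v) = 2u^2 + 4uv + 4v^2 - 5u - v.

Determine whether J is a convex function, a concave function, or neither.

convex

J is quadratic, so its Hessian is the constant matrix H = [[4, 4], [4, 8]].
det(H) = 16, tr(H) = 12.
det(H) > 0 and tr(H) > 0, so H is positive definite everywhere: convex.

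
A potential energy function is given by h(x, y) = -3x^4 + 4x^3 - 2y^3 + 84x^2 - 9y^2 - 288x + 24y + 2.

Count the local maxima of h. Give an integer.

2

h separates as a function of x plus a function of y, so ∇h=0 decouples.
∂h/∂x = -12(x - 3)(x - 2)(x + 4) = 0 at x ∈ {-4, 2, 3}; ∂h/∂y = -6(y - 1)(y + 4) = 0 at y ∈ {-4, 1}.
The Hessian is diagonal: diag(h_xx, h_yy). Second derivatives: h_xx(-4)=-504, h_xx(2)=72, h_xx(3)=-84; h_yy(-4)=30, h_yy(1)=-30.
Local maxima occur where both diagonal entries negative: (-4, 1), (3, 1). Count: 2.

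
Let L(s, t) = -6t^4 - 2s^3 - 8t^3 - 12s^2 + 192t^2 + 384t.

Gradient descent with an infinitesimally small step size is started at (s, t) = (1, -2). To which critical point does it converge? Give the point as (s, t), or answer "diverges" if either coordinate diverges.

L is separable, so gradient descent decouples: s follows -∂L/∂s, t follows -∂L/∂t.
∂L/∂s = -6s(s + 4); at s=1 this is -30, so s increases.
∂L/∂t = -24(t - 4)(t + 1)(t + 4); at t=-2 this is -288, so t increases.
The s-coordinate has no critical point in that direction and runs off to infinity.

diverges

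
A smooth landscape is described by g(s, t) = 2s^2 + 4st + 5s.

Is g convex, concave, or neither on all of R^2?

neither

g is quadratic, so its Hessian is the constant matrix H = [[4, 4], [4, 0]].
det(H) = -16, tr(H) = 4.
det(H) < 0, so H is indefinite: neither convex nor concave.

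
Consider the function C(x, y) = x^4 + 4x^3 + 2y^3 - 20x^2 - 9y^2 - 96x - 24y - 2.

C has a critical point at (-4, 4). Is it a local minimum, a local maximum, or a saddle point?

The mixed partial ∂²C/∂x∂y is 0, so the Hessian at any point is diag(C_xx, C_yy) = diag(4(3x^2 + 6x - 10), 6(2y - 3)).
At (-4, 4): H = diag(56, 30).
Both eigenvalues are positive, so H is positive definite: a local minimum.

local minimum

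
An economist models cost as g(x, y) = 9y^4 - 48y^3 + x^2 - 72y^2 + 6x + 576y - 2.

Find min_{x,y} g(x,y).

-923

g(x,y) separates as P(x) + Q(y) − 2, so its minimum is min P + min Q − 2.
P'(x) = 2x + 6 vanishes at x ∈ {-3}; Q'(y) = 36(y - 4)(y - 2)(y + 2) vanishes at y ∈ {-2, 2, 4}.
Local minima of P (where P''>0): P(-3)=-9. Local minima of Q: Q(-2)=-912, Q(4)=384.
So the global minimum of g is P(-3) + Q(-2) − 2 = -9 − 912 − 2 = -923, attained at (-3, -2).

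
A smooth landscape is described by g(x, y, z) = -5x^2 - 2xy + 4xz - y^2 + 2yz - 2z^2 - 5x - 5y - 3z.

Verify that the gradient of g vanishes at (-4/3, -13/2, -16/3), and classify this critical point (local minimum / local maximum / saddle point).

∇g = (-10x - 2y + 4z - 5, -2x - 2y + 2z - 5, 4x + 2y - 4z - 3); substituting (-4/3, -13/2, -16/3) gives ∇g = (0, 0, 0), so (-4/3, -13/2, -16/3) is indeed a critical point.
The Hessian is constant: H = [[-10, -2, 4], [-2, -2, 2], [4, 2, -4]].
Leading principal minors: Δ₁ = -10, Δ₂ = 16, Δ₃ = -24.
The minors alternate sign starting negative (−, +, −), so H is negative definite: a local maximum.

local maximum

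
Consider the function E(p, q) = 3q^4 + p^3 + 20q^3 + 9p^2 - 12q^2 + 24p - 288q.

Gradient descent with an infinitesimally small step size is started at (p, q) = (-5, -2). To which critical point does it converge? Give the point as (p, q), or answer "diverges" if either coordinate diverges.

E is separable, so gradient descent decouples: p follows -∂E/∂p, q follows -∂E/∂q.
∂E/∂p = 3(p + 2)(p + 4); at p=-5 this is 9, so p decreases.
∂E/∂q = 12(q - 2)(q + 3)(q + 4); at q=-2 this is -96, so q increases.
The p-coordinate has no critical point in that direction and runs off to infinity.

diverges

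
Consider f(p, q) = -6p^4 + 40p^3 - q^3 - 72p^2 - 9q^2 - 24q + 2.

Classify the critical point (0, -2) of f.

The mixed partial ∂²f/∂p∂q is 0, so the Hessian at any point is diag(f_pp, f_qq) = diag(24(-3p^2 + 10p - 6), -6(q + 3)).
At (0, -2): H = diag(-144, -6).
Both eigenvalues are negative, so H is negative definite: a local maximum.

local maximum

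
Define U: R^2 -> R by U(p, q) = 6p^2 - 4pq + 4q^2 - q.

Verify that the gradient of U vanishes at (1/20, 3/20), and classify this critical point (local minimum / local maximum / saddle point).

∇U = (12p - 4q, -4p + 8q - 1); substituting (1/20, 3/20) gives ∇U = (0, 0), so (1/20, 3/20) is indeed a critical point.
The Hessian of U is constant: H = [[12, -4], [-4, 8]].
det(H) = 12·8 − (-4)² = 80.
det(H) > 0 and tr(H) = 20 > 0, so H is positive definite and the point is a local minimum.

local minimum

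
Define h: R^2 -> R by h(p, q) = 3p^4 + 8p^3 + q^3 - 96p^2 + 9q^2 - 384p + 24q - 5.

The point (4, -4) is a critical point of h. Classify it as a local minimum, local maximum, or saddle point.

The mixed partial ∂²h/∂p∂q is 0, so the Hessian at any point is diag(h_pp, h_qq) = diag(12(3p^2 + 4p - 16), 6(q + 3)).
At (4, -4): H = diag(576, -6).
The eigenvalues have opposite signs, so H is indefinite: a saddle point.

saddle point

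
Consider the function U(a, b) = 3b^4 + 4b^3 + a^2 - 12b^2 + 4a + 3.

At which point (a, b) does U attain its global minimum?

U(a,b) separates as P(a) + Q(b) + 3, so its minimum is min P + min Q + 3.
P'(a) = 2a + 4 vanishes at a ∈ {-2}; Q'(b) = 12b(b - 1)(b + 2) vanishes at b ∈ {-2, 0, 1}.
Local minima of P (where P''>0): P(-2)=-4. Local minima of Q: Q(-2)=-32, Q(1)=-5.
So the global minimum of U is P(-2) + Q(-2) + 3 = -4 − 32 + 3 = -33, attained at (-2, -2).

(-2, -2)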